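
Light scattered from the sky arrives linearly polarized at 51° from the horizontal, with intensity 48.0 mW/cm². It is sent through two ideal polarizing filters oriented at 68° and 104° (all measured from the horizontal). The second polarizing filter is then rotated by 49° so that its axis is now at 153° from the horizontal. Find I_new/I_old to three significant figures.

I_new/I_old ≈ 0.0116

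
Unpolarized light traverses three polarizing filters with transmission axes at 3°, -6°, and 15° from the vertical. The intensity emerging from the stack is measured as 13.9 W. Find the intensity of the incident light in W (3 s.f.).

Unpolarized light through the first polarizer → I₁ = ½ I₀, now polarized at 3°.
I₂ = I₁ cos²(-6° − 3°) = 0.5 I₀ · cos²(9°) = 0.4878 I₀.
I₃ = I₂ cos²(15° + 6°) = 0.4878 I₀ · cos²(21°) = 0.4251 I₀.
So 13.9 W = 0.4251 I₀, giving I₀ = 13.9/0.4251 = 32.7 W.

I₀ ≈ 32.7 W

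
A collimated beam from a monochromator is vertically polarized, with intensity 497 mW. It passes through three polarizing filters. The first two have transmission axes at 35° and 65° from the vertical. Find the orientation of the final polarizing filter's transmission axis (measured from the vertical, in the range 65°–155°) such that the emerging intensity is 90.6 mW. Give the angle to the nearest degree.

θ ≈ 118°

I₁ = I₀ cos²(35° − 0°) = I₀ cos²(35°) = 0.671 I₀.
I₂ = I₁ cos²(65° − 35°) = 0.671 I₀ · cos²(30°) = 0.5033 I₀.
Target fraction: 90.6 / 497 mW = 0.1823 of I₀.
Need I₃/I₀ = 0.1823, so cos²(θ − 65°) = 0.1823 / 0.5033 = 0.3622.
θ − 65° = arccos(√0.3622) = 53.0°, giving θ ≈ 65 + 53.0 = 118.0°.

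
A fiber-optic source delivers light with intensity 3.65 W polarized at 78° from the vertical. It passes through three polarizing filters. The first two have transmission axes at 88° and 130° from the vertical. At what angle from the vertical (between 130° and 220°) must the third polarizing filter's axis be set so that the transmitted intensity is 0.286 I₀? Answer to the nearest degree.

θ ≈ 173°

I₁ = I₀ cos²(88° − 78°) = I₀ cos²(10°) = 0.9698 I₀.
I₂ = I₁ cos²(130° − 88°) = 0.9698 I₀ · cos²(42°) = 0.5356 I₀.
Need I₃/I₀ = 0.286, so cos²(θ − 130°) = 0.286 / 0.5356 = 0.534.
θ − 130° = arccos(√0.534) = 43.1°, giving θ ≈ 130 + 43.1 = 173.1°.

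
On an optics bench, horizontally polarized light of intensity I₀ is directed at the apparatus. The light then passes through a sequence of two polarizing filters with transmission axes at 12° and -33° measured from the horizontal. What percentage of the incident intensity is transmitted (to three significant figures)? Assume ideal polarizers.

≈ 47.8%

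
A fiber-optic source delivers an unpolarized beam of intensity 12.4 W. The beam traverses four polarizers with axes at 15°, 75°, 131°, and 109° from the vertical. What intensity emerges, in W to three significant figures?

I ≈ 0.417 W

Unpolarized light through the first polarizer → I₁ = 12.4 W/2 = 6.2 W, polarized at 15°.
I₂ = I₁ · cos²(60°) = 6.2 · 0.25 = 1.55 W.
I₃ = I₂ · cos²(56°) = 1.55 · 0.3127 = 0.4847 W.
I₄ = I₃ · cos²(22°) = 0.4847 · 0.8597 = 0.4167 W.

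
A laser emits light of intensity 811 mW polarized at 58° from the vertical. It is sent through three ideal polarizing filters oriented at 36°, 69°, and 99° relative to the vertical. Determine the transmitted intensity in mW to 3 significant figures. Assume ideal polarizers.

I ≈ 368 mW

By Malus's law, I₁ = 811 mW · cos²(22°) = 697.2 mW.
I₂ = I₁ · cos²(33°) = 697.2 · 0.7034 = 490.4 mW.
I₃ = I₂ · cos²(30°) = 490.4 · 0.75 = 367.8 mW.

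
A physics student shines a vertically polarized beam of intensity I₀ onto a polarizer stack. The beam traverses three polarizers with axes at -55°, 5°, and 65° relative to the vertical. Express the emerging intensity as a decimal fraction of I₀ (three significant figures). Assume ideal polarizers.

I₁ = I₀ cos²(-55° − 0°) = I₀ cos²(55°) = 0.329 I₀.
I₂ = I₁ cos²(5° + 55°) = 0.329 I₀ · cos²(60°) = 0.08225 I₀.
I₃ = I₂ cos²(65° − 5°) = 0.08225 I₀ · cos²(60°) = 0.02056 I₀.
Transmitted fraction = 0.02056.

≈ 0.0206 I₀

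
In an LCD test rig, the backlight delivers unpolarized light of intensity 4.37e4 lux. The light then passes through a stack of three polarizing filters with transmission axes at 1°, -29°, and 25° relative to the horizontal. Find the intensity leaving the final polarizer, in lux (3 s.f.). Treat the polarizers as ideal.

Unpolarized light through the first polarizer → I₁ = 4.37e4 lux/2 = 2.185e+04 lux, polarized at 1°.
I₂ = I₁ · cos²(30°) = 2.185e+04 · 0.75 = 1.639e+04 lux.
I₃ = I₂ · cos²(54°) = 1.639e+04 · 0.3455 = 5662 lux.

I ≈ 5660 lux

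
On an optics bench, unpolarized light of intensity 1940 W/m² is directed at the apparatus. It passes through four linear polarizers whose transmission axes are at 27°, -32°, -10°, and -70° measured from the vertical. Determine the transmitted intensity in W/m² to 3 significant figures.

Unpolarized light through the first polarizer → I₁ = 1940 W/m²/2 = 970 W/m², polarized at 27°.
I₂ = I₁ · cos²(59°) = 970 · 0.2653 = 257.3 W/m².
I₃ = I₂ · cos²(22°) = 257.3 · 0.8597 = 221.2 W/m².
I₄ = I₃ · cos²(60°) = 221.2 · 0.25 = 55.3 W/m².

I ≈ 55.3 W/m²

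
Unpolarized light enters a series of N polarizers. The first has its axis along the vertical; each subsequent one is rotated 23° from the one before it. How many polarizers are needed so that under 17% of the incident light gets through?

First polarizer halves the unpolarized light: factor 1/2.
Each further stage multiplies by cos²(23°) = 0.8473.
After N polarizers: T = 0.5·0.8473^(N−1). Require T < 0.17 ⇒ N−1 > ln(0.17/0.5)/ln(0.8473) = 6.51, so N−1 ≥ 7 and N = 8.
Check: N=8 gives T = 0.1568 < 0.17; N=7 gives T = 0.185.

N = 8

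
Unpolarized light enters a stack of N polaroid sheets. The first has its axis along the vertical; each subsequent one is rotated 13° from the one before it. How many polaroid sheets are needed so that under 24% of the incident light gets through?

N = 16

First polarizer halves the unpolarized light: factor 1/2.
Each further stage multiplies by cos²(13°) = 0.9494.
After N polarizers: T = 0.5·0.9494^(N−1). Require T < 0.24 ⇒ N−1 > ln(0.24/0.5)/ln(0.9494) = 14.13, so N−1 ≥ 15 and N = 16.
Check: N=16 gives T = 0.2294 < 0.24; N=15 gives T = 0.2417.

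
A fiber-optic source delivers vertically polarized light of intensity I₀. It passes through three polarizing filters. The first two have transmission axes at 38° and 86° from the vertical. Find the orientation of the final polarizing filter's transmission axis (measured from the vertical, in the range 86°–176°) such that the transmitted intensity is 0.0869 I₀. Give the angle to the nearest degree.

θ ≈ 142°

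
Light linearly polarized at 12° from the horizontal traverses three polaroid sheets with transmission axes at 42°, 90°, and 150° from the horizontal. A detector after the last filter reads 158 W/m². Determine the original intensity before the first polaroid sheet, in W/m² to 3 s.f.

By Malus's law, I₁ = I₀ cos²(42° − 12°) = I₀ cos²(30°) = 0.75 I₀.
I₂ = I₁ cos²(90° − 42°) = 0.75 I₀ · cos²(48°) = 0.3358 I₀.
I₃ = I₂ cos²(150° − 90°) = 0.3358 I₀ · cos²(60°) = 0.08395 I₀.
So 158 W/m² = 0.08395 I₀, giving I₀ = 158/0.08395 = 1882 W/m².

I₀ ≈ 1880 W/m²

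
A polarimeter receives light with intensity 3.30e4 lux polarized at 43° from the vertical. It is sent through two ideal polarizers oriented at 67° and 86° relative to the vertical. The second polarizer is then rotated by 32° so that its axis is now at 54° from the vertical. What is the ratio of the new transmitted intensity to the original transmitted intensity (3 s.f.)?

I_new/I_old ≈ 1.06

Before rotation:
I₁ = I₀ cos²(67° − 43°) = I₀ cos²(24°) = 0.8346 I₀.
I₂ = I₁ cos²(86° − 67°) = 0.8346 I₀ · cos²(19°) = 0.7461 I₀.
After rotation:
I₁ = I₀ cos²(67° − 43°) = I₀ cos²(24°) = 0.8346 I₀.
I₂ = I₁ cos²(54° − 67°) = 0.8346 I₀ · cos²(13°) = 0.7923 I₀.
Ratio = 0.7923 / 0.7461 = 1.062.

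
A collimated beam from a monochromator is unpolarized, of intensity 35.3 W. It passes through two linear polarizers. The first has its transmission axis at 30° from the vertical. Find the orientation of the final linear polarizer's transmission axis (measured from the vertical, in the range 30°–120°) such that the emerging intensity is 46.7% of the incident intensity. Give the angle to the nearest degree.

θ ≈ 45°

Unpolarized light through the first polarizer → I₁ = ½ I₀, now polarized at 30°.
Need I₂/I₀ = 0.467, so cos²(θ − 30°) = 0.467 / 0.5 = 0.934.
θ − 30° = arccos(√0.934) = 14.9°, giving θ ≈ 30 + 14.9 = 44.9°.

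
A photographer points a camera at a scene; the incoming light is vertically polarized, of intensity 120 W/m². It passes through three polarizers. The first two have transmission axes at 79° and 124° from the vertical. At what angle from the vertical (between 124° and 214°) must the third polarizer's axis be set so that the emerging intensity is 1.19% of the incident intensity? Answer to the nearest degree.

θ ≈ 160°

I₁ = I₀ cos²(79° − 0°) = I₀ cos²(79°) = 0.03641 I₀.
I₂ = I₁ cos²(124° − 79°) = 0.03641 I₀ · cos²(45°) = 0.0182 I₀.
Need I₃/I₀ = 0.0119, so cos²(θ − 124°) = 0.0119 / 0.0182 = 0.6537.
θ − 124° = arccos(√0.6537) = 36.0°, giving θ ≈ 124 + 36.0 = 160.0°.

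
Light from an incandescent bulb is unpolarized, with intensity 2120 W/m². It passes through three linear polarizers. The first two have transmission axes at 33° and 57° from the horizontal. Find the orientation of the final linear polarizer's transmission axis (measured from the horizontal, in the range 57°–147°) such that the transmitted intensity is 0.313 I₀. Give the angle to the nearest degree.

θ ≈ 87°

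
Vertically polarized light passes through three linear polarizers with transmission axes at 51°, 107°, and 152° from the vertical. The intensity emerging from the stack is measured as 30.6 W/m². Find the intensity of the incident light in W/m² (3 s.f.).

By Malus's law, I₁ = I₀ cos²(51° − 0°) = I₀ cos²(51°) = 0.396 I₀.
I₂ = I₁ cos²(107° − 51°) = 0.396 I₀ · cos²(56°) = 0.1238 I₀.
I₃ = I₂ cos²(152° − 107°) = 0.1238 I₀ · cos²(45°) = 0.06192 I₀.
So 30.6 W/m² = 0.06192 I₀, giving I₀ = 30.6/0.06192 = 494.2 W/m².

I₀ ≈ 494 W/m²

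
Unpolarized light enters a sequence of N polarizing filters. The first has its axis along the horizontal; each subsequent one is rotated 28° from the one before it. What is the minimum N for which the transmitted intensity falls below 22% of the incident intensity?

First polarizer halves the unpolarized light: factor 1/2.
Each further stage multiplies by cos²(28°) = 0.7796.
After N polarizers: T = 0.5·0.7796^(N−1). Require T < 0.22 ⇒ N−1 > ln(0.22/0.5)/ln(0.7796) = 3.30, so N−1 ≥ 4 and N = 5.
Check: N=5 gives T = 0.1847 < 0.22; N=4 gives T = 0.2369.

N = 5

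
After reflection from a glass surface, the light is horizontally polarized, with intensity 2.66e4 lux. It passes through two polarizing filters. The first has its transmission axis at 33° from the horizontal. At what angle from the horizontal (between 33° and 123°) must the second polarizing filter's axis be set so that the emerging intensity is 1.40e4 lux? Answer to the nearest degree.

By Malus's law, I₁ = I₀ cos²(33° − 0°) = I₀ cos²(33°) = 0.7034 I₀.
Target fraction: 1.40e4 / 2.66e4 lux = 0.5263 of I₀.
Need I₂/I₀ = 0.5263, so cos²(θ − 33°) = 0.5263 / 0.7034 = 0.7483.
θ − 33° = arccos(√0.7483) = 30.1°, giving θ ≈ 33 + 30.1 = 63.1°.

θ ≈ 63°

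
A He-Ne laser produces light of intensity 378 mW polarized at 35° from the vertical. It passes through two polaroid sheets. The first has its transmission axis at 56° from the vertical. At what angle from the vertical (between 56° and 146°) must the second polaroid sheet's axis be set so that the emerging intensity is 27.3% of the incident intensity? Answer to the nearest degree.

θ ≈ 112°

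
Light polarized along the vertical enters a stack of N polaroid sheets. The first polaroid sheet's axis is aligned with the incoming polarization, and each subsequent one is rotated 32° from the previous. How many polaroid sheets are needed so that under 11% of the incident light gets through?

First polarizer is aligned with the polarization: full transmission.
Each further stage multiplies by cos²(32°) = 0.7192.
After N polarizers: T = 0.7192^(N−1). Require T < 0.11 ⇒ N−1 > ln(0.11)/ln(0.7192) = 6.70, so N−1 ≥ 7 and N = 8.
Check: N=8 gives T = 0.09951 < 0.11; N=7 gives T = 0.1384.

N = 8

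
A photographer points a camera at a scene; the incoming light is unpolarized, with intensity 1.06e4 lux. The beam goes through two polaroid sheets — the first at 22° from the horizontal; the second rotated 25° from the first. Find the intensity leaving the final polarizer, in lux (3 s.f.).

I ≈ 4350 lux

Unpolarized light through the first polarizer → I₁ = 1.06e4 lux/2 = 5300 lux, polarized at 22°.
I₂ = I₁ · cos²(25°) = 5300 · 0.8214 = 4353 lux.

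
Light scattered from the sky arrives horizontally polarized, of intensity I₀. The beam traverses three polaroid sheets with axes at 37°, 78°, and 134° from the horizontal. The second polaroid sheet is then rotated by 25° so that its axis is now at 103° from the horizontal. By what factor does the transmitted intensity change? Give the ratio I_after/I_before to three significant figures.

I_new/I_old ≈ 0.682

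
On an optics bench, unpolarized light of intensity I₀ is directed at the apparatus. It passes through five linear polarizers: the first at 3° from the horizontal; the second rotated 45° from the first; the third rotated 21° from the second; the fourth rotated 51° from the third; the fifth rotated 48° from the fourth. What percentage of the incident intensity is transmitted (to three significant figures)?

≈ 3.86%

Unpolarized light through the first polarizer → I₁ = ½ I₀, now polarized at 3°.
I₂ = I₁ cos²(45°) = 0.5 · 0.5 I₀ = 0.25 I₀.
I₃ = I₂ cos²(21°) = 0.25 · 0.8716 I₀ = 0.2179 I₀.
I₄ = I₃ cos²(51°) = 0.2179 · 0.396 I₀ = 0.0863 I₀.
I₅ = I₄ cos²(48°) = 0.0863 · 0.4477 I₀ = 0.03864 I₀.
That is 3.864% of the incident intensity.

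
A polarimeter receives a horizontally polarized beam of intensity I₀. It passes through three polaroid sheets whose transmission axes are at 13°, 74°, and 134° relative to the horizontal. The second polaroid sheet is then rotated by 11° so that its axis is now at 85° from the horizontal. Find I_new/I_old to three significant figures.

Before rotation:
I₁ = I₀ cos²(13° − 0°) = I₀ cos²(13°) = 0.9494 I₀.
I₂ = I₁ cos²(74° − 13°) = 0.9494 I₀ · cos²(61°) = 0.2231 I₀.
I₃ = I₂ cos²(134° − 74°) = 0.2231 I₀ · cos²(60°) = 0.05579 I₀.
After rotation:
I₁ = I₀ cos²(13° − 0°) = I₀ cos²(13°) = 0.9494 I₀.
I₂ = I₁ cos²(85° − 13°) = 0.9494 I₀ · cos²(72°) = 0.09066 I₀.
I₃ = I₂ cos²(134° − 85°) = 0.09066 I₀ · cos²(49°) = 0.03902 I₀.
Ratio = 0.03902 / 0.05579 = 0.6995.

I_new/I_old ≈ 0.699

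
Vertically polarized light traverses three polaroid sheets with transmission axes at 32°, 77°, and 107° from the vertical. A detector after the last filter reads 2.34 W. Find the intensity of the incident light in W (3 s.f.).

I₁ = I₀ cos²(32° − 0°) = I₀ cos²(32°) = 0.7192 I₀.
I₂ = I₁ cos²(77° − 32°) = 0.7192 I₀ · cos²(45°) = 0.3596 I₀.
I₃ = I₂ cos²(107° − 77°) = 0.3596 I₀ · cos²(30°) = 0.2697 I₀.
So 2.34 W = 0.2697 I₀, giving I₀ = 2.34/0.2697 = 8.676 W.

I₀ ≈ 8.68 W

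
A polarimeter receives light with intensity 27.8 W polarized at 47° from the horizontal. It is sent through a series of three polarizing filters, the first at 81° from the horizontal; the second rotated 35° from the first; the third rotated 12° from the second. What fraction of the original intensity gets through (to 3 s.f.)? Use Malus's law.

I/I₀ ≈ 0.441

By Malus's law, I₁ = 27.8 W · cos²(34°) = 19.11 W.
I₂ = I₁ · cos²(35°) = 19.11 · 0.671 = 12.82 W.
I₃ = I₂ · cos²(12°) = 12.82 · 0.9568 = 12.27 W.
Transmitted fraction = 0.4413.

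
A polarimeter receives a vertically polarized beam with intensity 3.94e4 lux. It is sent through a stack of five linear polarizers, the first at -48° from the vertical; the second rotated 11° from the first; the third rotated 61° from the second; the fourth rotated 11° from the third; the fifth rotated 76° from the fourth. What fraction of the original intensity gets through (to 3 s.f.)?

I₁ = 3.94e4 lux · cos²(48°) = 1.764e+04 lux.
I₂ = I₁ · cos²(11°) = 1.764e+04 · 0.9636 = 1.7e+04 lux.
I₃ = I₂ · cos²(61°) = 1.7e+04 · 0.235 = 3995 lux.
I₄ = I₃ · cos²(11°) = 3995 · 0.9636 = 3850 lux.
I₅ = I₄ · cos²(76°) = 3850 · 0.05853 = 225.3 lux.
Transmitted fraction = 0.005719.

I/I₀ ≈ 0.00572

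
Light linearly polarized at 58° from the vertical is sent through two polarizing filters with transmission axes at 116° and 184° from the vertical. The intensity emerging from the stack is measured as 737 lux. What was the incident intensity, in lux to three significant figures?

I₀ ≈ 1.87e4 lux

By Malus's law, I₁ = I₀ cos²(116° − 58°) = I₀ cos²(58°) = 0.2808 I₀.
I₂ = I₁ cos²(184° − 116°) = 0.2808 I₀ · cos²(68°) = 0.03941 I₀.
So 737 lux = 0.03941 I₀, giving I₀ = 737/0.03941 = 1.87e+04 lux.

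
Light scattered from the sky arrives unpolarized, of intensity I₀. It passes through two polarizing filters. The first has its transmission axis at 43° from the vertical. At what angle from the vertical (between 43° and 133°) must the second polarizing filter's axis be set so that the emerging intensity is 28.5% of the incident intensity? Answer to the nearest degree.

θ ≈ 84°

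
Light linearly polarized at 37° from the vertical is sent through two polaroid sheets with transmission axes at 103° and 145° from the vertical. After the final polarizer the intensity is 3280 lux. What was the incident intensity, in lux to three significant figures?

By Malus's law, I₁ = I₀ cos²(103° − 37°) = I₀ cos²(66°) = 0.1654 I₀.
I₂ = I₁ cos²(145° − 103°) = 0.1654 I₀ · cos²(42°) = 0.09136 I₀.
So 3280 lux = 0.09136 I₀, giving I₀ = 3280/0.09136 = 3.59e+04 lux.

I₀ ≈ 3.59e4 lux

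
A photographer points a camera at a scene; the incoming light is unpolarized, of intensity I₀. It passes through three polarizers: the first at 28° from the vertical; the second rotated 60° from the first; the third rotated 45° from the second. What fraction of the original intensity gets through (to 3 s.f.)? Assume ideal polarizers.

Unpolarized light through the first polarizer → I₁ = ½ I₀, now polarized at 28°.
I₂ = I₁ cos²(60°) = 0.5 · 0.25 I₀ = 0.125 I₀.
I₃ = I₂ cos²(45°) = 0.125 · 0.5 I₀ = 0.0625 I₀.
Transmitted fraction = 0.0625.

≈ 0.0625 I₀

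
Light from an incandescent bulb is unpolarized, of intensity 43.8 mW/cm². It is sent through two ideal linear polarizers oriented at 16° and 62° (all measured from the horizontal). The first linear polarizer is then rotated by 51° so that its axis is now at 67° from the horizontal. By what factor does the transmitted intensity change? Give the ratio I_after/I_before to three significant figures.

I_new/I_old ≈ 2.06

Before rotation:
Unpolarized light through the first polarizer → I₁ = ½ I₀, now polarized at 16°.
I₂ = I₁ cos²(62° − 16°) = 0.5 I₀ · cos²(46°) = 0.2413 I₀.
After rotation:
Unpolarized light through the first polarizer → I₁ = ½ I₀, now polarized at 67°.
I₂ = I₁ cos²(62° − 67°) = 0.5 I₀ · cos²(5°) = 0.4962 I₀.
Ratio = 0.4962 / 0.2413 = 2.057.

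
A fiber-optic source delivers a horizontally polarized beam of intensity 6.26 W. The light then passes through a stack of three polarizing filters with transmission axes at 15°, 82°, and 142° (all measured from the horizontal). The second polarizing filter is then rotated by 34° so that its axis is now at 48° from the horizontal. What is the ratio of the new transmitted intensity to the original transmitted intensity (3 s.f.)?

I_new/I_old ≈ 0.0897

Before rotation:
By Malus's law, I₁ = I₀ cos²(15° − 0°) = I₀ cos²(15°) = 0.933 I₀.
I₂ = I₁ cos²(82° − 15°) = 0.933 I₀ · cos²(67°) = 0.1424 I₀.
I₃ = I₂ cos²(142° − 82°) = 0.1424 I₀ · cos²(60°) = 0.03561 I₀.
After rotation:
I₁ = I₀ cos²(15° − 0°) = I₀ cos²(15°) = 0.933 I₀.
I₂ = I₁ cos²(48° − 15°) = 0.933 I₀ · cos²(33°) = 0.6563 I₀.
Angle between axes 2 and 3: 86°. I₃ = 0.6563 I₀ · cos²(86°) = 0.003193 I₀.
Ratio = 0.003193 / 0.03561 = 0.08967.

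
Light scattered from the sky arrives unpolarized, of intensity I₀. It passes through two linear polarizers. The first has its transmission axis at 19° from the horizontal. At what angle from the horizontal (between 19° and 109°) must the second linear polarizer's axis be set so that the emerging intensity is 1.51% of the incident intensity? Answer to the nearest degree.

θ ≈ 99°

Unpolarized light through the first polarizer → I₁ = ½ I₀, now polarized at 19°.
Need I₂/I₀ = 0.0151, so cos²(θ − 19°) = 0.0151 / 0.5 = 0.0302.
θ − 19° = arccos(√0.0302) = 80.0°, giving θ ≈ 19 + 80.0 = 99.0°.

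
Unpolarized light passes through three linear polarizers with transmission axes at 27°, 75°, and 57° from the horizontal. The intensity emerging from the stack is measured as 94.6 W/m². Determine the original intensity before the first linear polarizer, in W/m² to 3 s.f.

Unpolarized light through the first polarizer → I₁ = ½ I₀, now polarized at 27°.
I₂ = I₁ cos²(75° − 27°) = 0.5 I₀ · cos²(48°) = 0.2239 I₀.
I₃ = I₂ cos²(57° − 75°) = 0.2239 I₀ · cos²(18°) = 0.2025 I₀.
So 94.6 W/m² = 0.2025 I₀, giving I₀ = 94.6/0.2025 = 467.2 W/m².

I₀ ≈ 467 W/m²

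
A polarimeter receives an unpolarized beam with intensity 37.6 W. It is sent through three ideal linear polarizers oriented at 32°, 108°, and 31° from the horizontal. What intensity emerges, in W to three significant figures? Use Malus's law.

Unpolarized light through the first polarizer → I₁ = 37.6 W/2 = 18.8 W, polarized at 32°.
I₂ = I₁ · cos²(76°) = 18.8 · 0.05853 = 1.1 W.
I₃ = I₂ · cos²(77°) = 1.1 · 0.0506 = 0.05568 W.

I ≈ 0.0557 W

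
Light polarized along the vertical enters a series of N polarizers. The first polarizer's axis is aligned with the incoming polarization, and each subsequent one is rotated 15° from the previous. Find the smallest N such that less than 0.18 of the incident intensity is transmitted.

First polarizer is aligned with the polarization: full transmission.
Each further stage multiplies by cos²(15°) = 0.933.
After N polarizers: T = 0.933^(N−1). Require T < 0.18 ⇒ N−1 > ln(0.18)/ln(0.933) = 24.73, so N−1 ≥ 25 and N = 26.
Check: N=26 gives T = 0.1767 < 0.18; N=25 gives T = 0.1894.

N = 26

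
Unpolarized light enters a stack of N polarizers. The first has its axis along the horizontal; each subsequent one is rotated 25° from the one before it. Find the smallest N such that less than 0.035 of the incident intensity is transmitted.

First polarizer halves the unpolarized light: factor 1/2.
Each further stage multiplies by cos²(25°) = 0.8214.
After N polarizers: T = 0.5·0.8214^(N−1). Require T < 0.035 ⇒ N−1 > ln(0.035/0.5)/ln(0.8214) = 13.52, so N−1 ≥ 14 and N = 15.
Check: N=15 gives T = 0.03182 < 0.035; N=14 gives T = 0.03874.

N = 15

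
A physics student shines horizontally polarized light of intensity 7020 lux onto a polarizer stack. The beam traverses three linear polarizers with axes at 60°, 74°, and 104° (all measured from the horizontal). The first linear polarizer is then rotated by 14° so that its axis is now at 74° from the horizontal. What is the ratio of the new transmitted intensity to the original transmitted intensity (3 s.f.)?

I_new/I_old ≈ 0.323

Before rotation:
By Malus's law, I₁ = I₀ cos²(60° − 0°) = I₀ cos²(60°) = 0.25 I₀.
I₂ = I₁ cos²(74° − 60°) = 0.25 I₀ · cos²(14°) = 0.2354 I₀.
I₃ = I₂ cos²(104° − 74°) = 0.2354 I₀ · cos²(30°) = 0.1765 I₀.
After rotation:
I₁ = I₀ cos²(74° − 0°) = I₀ cos²(74°) = 0.07598 I₀.
I₂ = I₁ cos²(74° − 74°) = 0.07598 I₀ · cos²(0°) = 0.07598 I₀.
I₃ = I₂ cos²(104° − 74°) = 0.07598 I₀ · cos²(30°) = 0.05698 I₀.
Ratio = 0.05698 / 0.1765 = 0.3228.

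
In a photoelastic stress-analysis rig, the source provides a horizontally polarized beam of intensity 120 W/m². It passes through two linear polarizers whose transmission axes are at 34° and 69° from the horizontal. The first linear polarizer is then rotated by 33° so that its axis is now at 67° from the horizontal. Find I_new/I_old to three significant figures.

I_new/I_old ≈ 0.331

Before rotation:
I₁ = I₀ cos²(34° − 0°) = I₀ cos²(34°) = 0.6873 I₀.
I₂ = I₁ cos²(69° − 34°) = 0.6873 I₀ · cos²(35°) = 0.4612 I₀.
After rotation:
I₁ = I₀ cos²(67° − 0°) = I₀ cos²(67°) = 0.1527 I₀.
I₂ = I₁ cos²(69° − 67°) = 0.1527 I₀ · cos²(2°) = 0.1525 I₀.
Ratio = 0.1525 / 0.4612 = 0.3306.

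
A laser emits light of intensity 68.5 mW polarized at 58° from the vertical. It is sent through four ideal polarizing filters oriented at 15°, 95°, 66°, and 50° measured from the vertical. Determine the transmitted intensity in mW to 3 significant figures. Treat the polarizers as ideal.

I₁ = 68.5 mW · cos²(43°) = 36.64 mW.
I₂ = I₁ · cos²(80°) = 36.64 · 0.03015 = 1.105 mW.
I₃ = I₂ · cos²(29°) = 1.105 · 0.765 = 0.8451 mW.
I₄ = I₃ · cos²(16°) = 0.8451 · 0.924 = 0.7809 mW.

I ≈ 0.781 mW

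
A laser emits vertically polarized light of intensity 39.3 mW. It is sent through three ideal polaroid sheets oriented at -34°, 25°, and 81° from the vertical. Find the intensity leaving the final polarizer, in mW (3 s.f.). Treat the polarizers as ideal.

I₁ = 39.3 mW · cos²(34°) = 27.01 mW.
I₂ = I₁ · cos²(59°) = 27.01 · 0.2653 = 7.165 mW.
I₃ = I₂ · cos²(56°) = 7.165 · 0.3127 = 2.24 mW.

I ≈ 2.24 mW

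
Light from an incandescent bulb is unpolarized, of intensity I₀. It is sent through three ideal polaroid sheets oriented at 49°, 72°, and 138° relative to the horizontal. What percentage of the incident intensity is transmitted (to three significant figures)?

Unpolarized light through the first polarizer → I₁ = ½ I₀, now polarized at 49°.
I₂ = I₁ cos²(72° − 49°) = 0.5 I₀ · cos²(23°) = 0.4237 I₀.
I₃ = I₂ cos²(138° − 72°) = 0.4237 I₀ · cos²(66°) = 0.07009 I₀.
That is 7.009% of the incident intensity.

≈ 7.01%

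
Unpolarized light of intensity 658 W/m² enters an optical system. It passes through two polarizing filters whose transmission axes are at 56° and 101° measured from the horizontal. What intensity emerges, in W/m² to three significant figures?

I ≈ 165 W/m²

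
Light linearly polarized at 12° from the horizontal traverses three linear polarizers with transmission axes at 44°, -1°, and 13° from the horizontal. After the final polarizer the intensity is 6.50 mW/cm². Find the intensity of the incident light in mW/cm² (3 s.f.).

I₁ = I₀ cos²(44° − 12°) = I₀ cos²(32°) = 0.7192 I₀.
I₂ = I₁ cos²(-1° − 44°) = 0.7192 I₀ · cos²(45°) = 0.3596 I₀.
I₃ = I₂ cos²(13° + 1°) = 0.3596 I₀ · cos²(14°) = 0.3385 I₀.
So 6.50 mW/cm² = 0.3385 I₀, giving I₀ = 6.50/0.3385 = 19.2 mW/cm².

I₀ ≈ 19.2 mW/cm²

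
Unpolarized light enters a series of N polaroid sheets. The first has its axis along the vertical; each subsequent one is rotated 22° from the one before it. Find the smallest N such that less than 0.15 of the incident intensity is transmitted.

N = 9

First polarizer halves the unpolarized light: factor 1/2.
Each further stage multiplies by cos²(22°) = 0.8597.
After N polarizers: T = 0.5·0.8597^(N−1). Require T < 0.15 ⇒ N−1 > ln(0.15/0.5)/ln(0.8597) = 7.96, so N−1 ≥ 8 and N = 9.
Check: N=9 gives T = 0.1492 < 0.15; N=8 gives T = 0.1735.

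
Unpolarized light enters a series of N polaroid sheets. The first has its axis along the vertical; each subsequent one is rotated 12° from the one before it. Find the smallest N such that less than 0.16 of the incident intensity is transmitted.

First polarizer halves the unpolarized light: factor 1/2.
Each further stage multiplies by cos²(12°) = 0.9568.
After N polarizers: T = 0.5·0.9568^(N−1). Require T < 0.16 ⇒ N−1 > ln(0.16/0.5)/ln(0.9568) = 25.79, so N−1 ≥ 26 and N = 27.
Check: N=27 gives T = 0.1585 < 0.16; N=26 gives T = 0.1656.

N = 27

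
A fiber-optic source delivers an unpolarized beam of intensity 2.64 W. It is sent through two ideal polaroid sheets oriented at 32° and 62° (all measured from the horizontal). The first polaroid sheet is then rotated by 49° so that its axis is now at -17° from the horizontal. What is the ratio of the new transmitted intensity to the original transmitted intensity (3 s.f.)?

I_new/I_old ≈ 0.0485

Before rotation:
Unpolarized light through the first polarizer → I₁ = ½ I₀, now polarized at 32°.
I₂ = I₁ cos²(62° − 32°) = 0.5 I₀ · cos²(30°) = 0.375 I₀.
After rotation:
Unpolarized light through the first polarizer → I₁ = ½ I₀, now polarized at -17°.
I₂ = I₁ cos²(62° + 17°) = 0.5 I₀ · cos²(79°) = 0.0182 I₀.
Ratio = 0.0182 / 0.375 = 0.04854.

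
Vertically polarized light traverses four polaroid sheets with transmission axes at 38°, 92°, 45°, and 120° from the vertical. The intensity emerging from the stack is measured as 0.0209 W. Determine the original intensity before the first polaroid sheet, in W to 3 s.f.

I₁ = I₀ cos²(38° − 0°) = I₀ cos²(38°) = 0.621 I₀.
I₂ = I₁ cos²(92° − 38°) = 0.621 I₀ · cos²(54°) = 0.2145 I₀.
I₃ = I₂ cos²(45° − 92°) = 0.2145 I₀ · cos²(47°) = 0.09979 I₀.
I₄ = I₃ cos²(120° − 45°) = 0.09979 I₀ · cos²(75°) = 0.006684 I₀.
So 0.0209 W = 0.006684 I₀, giving I₀ = 0.0209/0.006684 = 3.127 W.

I₀ ≈ 3.13 W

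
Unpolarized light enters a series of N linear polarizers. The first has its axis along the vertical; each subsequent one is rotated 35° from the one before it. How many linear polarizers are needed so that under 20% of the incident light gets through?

First polarizer halves the unpolarized light: factor 1/2.
Each further stage multiplies by cos²(35°) = 0.671.
After N polarizers: T = 0.5·0.671^(N−1). Require T < 0.20 ⇒ N−1 > ln(0.20/0.5)/ln(0.671) = 2.30, so N−1 ≥ 3 and N = 4.
Check: N=4 gives T = 0.1511 < 0.20; N=3 gives T = 0.2251.

N = 4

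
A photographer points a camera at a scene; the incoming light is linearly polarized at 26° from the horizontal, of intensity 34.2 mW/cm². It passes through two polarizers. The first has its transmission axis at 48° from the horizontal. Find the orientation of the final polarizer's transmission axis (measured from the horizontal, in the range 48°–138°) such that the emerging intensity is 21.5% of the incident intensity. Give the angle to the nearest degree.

θ ≈ 108°

I₁ = I₀ cos²(48° − 26°) = I₀ cos²(22°) = 0.8597 I₀.
Need I₂/I₀ = 0.215, so cos²(θ − 48°) = 0.215 / 0.8597 = 0.2501.
θ − 48° = arccos(√0.2501) = 60.0°, giving θ ≈ 48 + 60.0 = 108.0°.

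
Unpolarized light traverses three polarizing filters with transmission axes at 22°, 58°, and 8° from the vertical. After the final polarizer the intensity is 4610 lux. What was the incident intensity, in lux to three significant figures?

Unpolarized light through the first polarizer → I₁ = ½ I₀, now polarized at 22°.
I₂ = I₁ cos²(58° − 22°) = 0.5 I₀ · cos²(36°) = 0.3273 I₀.
I₃ = I₂ cos²(8° − 58°) = 0.3273 I₀ · cos²(50°) = 0.1352 I₀.
So 4610 lux = 0.1352 I₀, giving I₀ = 4610/0.1352 = 3.409e+04 lux.

I₀ ≈ 3.41e4 lux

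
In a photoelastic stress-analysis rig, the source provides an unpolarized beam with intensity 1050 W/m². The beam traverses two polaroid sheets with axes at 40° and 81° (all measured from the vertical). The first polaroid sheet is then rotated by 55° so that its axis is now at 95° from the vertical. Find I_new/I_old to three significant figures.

I_new/I_old ≈ 1.65

Before rotation:
Unpolarized light through the first polarizer → I₁ = ½ I₀, now polarized at 40°.
I₂ = I₁ cos²(81° − 40°) = 0.5 I₀ · cos²(41°) = 0.2848 I₀.
After rotation:
Unpolarized light through the first polarizer → I₁ = ½ I₀, now polarized at 95°.
I₂ = I₁ cos²(81° − 95°) = 0.5 I₀ · cos²(14°) = 0.4707 I₀.
Ratio = 0.4707 / 0.2848 = 1.653.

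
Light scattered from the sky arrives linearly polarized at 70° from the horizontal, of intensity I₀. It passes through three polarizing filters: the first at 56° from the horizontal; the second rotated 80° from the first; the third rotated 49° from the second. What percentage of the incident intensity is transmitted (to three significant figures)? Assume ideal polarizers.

≈ 1.22%

I₁ = I₀ cos²(56° − 70°) = I₀ cos²(14°) = 0.9415 I₀.
I₂ = I₁ cos²(80°) = 0.9415 · 0.03015 I₀ = 0.02839 I₀.
I₃ = I₂ cos²(49°) = 0.02839 · 0.4304 I₀ = 0.01222 I₀.
That is 1.222% of the incident intensity.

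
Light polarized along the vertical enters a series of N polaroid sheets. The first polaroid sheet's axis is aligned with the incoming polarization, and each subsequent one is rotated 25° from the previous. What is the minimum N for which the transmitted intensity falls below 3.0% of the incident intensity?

N = 19

First polarizer is aligned with the polarization: full transmission.
Each further stage multiplies by cos²(25°) = 0.8214.
After N polarizers: T = 0.8214^(N−1). Require T < 0.030 ⇒ N−1 > ln(0.030)/ln(0.8214) = 17.82, so N−1 ≥ 18 and N = 19.
Check: N=19 gives T = 0.02897 < 0.030; N=18 gives T = 0.03527.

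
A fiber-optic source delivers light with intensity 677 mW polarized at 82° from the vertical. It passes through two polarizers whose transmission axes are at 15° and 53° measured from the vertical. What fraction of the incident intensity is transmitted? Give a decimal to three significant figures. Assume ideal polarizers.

I/I₀ ≈ 0.0948

I₁ = 677 mW · cos²(67°) = 103.4 mW.
I₂ = I₁ · cos²(38°) = 103.4 · 0.621 = 64.18 mW.
Transmitted fraction = 0.0948.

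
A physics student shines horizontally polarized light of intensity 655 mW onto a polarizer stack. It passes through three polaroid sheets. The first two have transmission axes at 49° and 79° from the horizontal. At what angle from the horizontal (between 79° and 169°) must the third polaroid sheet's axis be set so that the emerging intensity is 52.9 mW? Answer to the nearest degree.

I₁ = I₀ cos²(49° − 0°) = I₀ cos²(49°) = 0.4304 I₀.
I₂ = I₁ cos²(79° − 49°) = 0.4304 I₀ · cos²(30°) = 0.3228 I₀.
Target fraction: 52.9 / 655 mW = 0.08076 of I₀.
Need I₃/I₀ = 0.08076, so cos²(θ − 79°) = 0.08076 / 0.3228 = 0.2502.
θ − 79° = arccos(√0.2502) = 60.0°, giving θ ≈ 79 + 60.0 = 139.0°.

θ ≈ 139°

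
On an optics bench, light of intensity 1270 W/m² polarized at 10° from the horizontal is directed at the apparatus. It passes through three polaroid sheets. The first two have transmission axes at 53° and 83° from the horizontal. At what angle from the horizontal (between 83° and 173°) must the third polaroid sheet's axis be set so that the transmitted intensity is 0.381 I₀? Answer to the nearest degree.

I₁ = I₀ cos²(53° − 10°) = I₀ cos²(43°) = 0.5349 I₀.
I₂ = I₁ cos²(83° − 53°) = 0.5349 I₀ · cos²(30°) = 0.4012 I₀.
Need I₃/I₀ = 0.381, so cos²(θ − 83°) = 0.381 / 0.4012 = 0.9497.
θ − 83° = arccos(√0.9497) = 13.0°, giving θ ≈ 83 + 13.0 = 96.0°.

θ ≈ 96°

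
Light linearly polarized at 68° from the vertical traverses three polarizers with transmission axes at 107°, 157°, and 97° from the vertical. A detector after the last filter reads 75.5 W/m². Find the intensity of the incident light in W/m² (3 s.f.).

I₀ ≈ 1210 W/m²

By Malus's law, I₁ = I₀ cos²(107° − 68°) = I₀ cos²(39°) = 0.604 I₀.
I₂ = I₁ cos²(157° − 107°) = 0.604 I₀ · cos²(50°) = 0.2495 I₀.
I₃ = I₂ cos²(97° − 157°) = 0.2495 I₀ · cos²(60°) = 0.06239 I₀.
So 75.5 W/m² = 0.06239 I₀, giving I₀ = 75.5/0.06239 = 1210 W/m².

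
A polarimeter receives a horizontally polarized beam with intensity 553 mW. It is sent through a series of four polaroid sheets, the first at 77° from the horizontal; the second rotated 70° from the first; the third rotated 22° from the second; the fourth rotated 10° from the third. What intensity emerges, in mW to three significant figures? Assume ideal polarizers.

I₁ = 553 mW · cos²(77°) = 27.98 mW.
I₂ = I₁ · cos²(70°) = 27.98 · 0.117 = 3.273 mW.
I₃ = I₂ · cos²(22°) = 3.273 · 0.8597 = 2.814 mW.
I₄ = I₃ · cos²(10°) = 2.814 · 0.9698 = 2.729 mW.

I ≈ 2.73 mW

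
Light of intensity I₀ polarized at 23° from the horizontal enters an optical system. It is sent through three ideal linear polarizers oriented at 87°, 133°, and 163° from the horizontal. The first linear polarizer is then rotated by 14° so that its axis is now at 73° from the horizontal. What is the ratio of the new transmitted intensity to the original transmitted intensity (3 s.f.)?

Before rotation:
By Malus's law, I₁ = I₀ cos²(87° − 23°) = I₀ cos²(64°) = 0.1922 I₀.
I₂ = I₁ cos²(133° − 87°) = 0.1922 I₀ · cos²(46°) = 0.09273 I₀.
I₃ = I₂ cos²(163° − 133°) = 0.09273 I₀ · cos²(30°) = 0.06955 I₀.
After rotation:
I₁ = I₀ cos²(73° − 23°) = I₀ cos²(50°) = 0.4132 I₀.
I₂ = I₁ cos²(133° − 73°) = 0.4132 I₀ · cos²(60°) = 0.1033 I₀.
I₃ = I₂ cos²(163° − 133°) = 0.1033 I₀ · cos²(30°) = 0.07747 I₀.
Ratio = 0.07747 / 0.06955 = 1.114.

I_new/I_old ≈ 1.11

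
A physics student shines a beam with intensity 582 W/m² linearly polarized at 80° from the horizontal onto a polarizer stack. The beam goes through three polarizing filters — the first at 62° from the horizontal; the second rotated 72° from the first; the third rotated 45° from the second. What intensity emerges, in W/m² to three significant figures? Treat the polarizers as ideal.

I ≈ 25.1 W/m²

I₁ = 582 W/m² · cos²(18°) = 526.4 W/m².
I₂ = I₁ · cos²(72°) = 526.4 · 0.09549 = 50.27 W/m².
I₃ = I₂ · cos²(45°) = 50.27 · 0.5 = 25.13 W/m².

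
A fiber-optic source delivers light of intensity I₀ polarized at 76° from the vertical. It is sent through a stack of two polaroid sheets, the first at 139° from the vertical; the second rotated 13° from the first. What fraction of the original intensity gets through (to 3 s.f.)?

≈ 0.196 I₀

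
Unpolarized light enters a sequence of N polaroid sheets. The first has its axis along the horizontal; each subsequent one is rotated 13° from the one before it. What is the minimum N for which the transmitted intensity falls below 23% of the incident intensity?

First polarizer halves the unpolarized light: factor 1/2.
Each further stage multiplies by cos²(13°) = 0.9494.
After N polarizers: T = 0.5·0.9494^(N−1). Require T < 0.23 ⇒ N−1 > ln(0.23/0.5)/ln(0.9494) = 14.95, so N−1 ≥ 15 and N = 16.
Check: N=16 gives T = 0.2294 < 0.23; N=15 gives T = 0.2417.

N = 16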